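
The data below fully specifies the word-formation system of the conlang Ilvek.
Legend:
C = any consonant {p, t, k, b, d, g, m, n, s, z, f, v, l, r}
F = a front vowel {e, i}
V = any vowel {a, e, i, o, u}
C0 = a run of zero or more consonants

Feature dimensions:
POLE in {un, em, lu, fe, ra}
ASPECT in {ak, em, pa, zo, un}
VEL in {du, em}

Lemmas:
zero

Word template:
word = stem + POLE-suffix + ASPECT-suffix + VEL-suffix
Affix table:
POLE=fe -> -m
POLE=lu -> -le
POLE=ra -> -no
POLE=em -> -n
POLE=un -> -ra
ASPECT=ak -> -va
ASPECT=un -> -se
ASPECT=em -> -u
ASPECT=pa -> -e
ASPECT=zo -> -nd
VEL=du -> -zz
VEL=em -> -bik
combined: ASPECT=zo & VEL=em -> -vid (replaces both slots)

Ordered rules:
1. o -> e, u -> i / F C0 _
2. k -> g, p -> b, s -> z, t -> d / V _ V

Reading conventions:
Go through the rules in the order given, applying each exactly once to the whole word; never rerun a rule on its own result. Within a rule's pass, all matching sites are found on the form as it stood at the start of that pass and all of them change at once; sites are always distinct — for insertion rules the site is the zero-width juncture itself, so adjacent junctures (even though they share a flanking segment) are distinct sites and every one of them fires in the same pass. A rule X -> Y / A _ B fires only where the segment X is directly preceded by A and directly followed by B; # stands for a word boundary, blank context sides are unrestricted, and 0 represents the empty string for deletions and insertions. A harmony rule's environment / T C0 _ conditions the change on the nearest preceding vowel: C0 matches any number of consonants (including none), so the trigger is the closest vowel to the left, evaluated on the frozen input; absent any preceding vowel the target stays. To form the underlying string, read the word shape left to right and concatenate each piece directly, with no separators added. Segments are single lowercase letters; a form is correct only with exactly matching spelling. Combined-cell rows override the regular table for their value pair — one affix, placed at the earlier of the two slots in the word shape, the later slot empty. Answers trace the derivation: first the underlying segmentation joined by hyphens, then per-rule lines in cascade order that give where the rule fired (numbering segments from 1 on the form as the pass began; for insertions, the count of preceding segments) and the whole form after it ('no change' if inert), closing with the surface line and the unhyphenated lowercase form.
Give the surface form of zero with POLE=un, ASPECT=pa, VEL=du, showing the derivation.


underlying: zero-ra-e-zz
1. o -> e, u -> i / F C0 _: fires at position(s) 4: zereraezz
2. k -> g, p -> b, s -> z, t -> d / V _ V: no change
surface: zereraezz


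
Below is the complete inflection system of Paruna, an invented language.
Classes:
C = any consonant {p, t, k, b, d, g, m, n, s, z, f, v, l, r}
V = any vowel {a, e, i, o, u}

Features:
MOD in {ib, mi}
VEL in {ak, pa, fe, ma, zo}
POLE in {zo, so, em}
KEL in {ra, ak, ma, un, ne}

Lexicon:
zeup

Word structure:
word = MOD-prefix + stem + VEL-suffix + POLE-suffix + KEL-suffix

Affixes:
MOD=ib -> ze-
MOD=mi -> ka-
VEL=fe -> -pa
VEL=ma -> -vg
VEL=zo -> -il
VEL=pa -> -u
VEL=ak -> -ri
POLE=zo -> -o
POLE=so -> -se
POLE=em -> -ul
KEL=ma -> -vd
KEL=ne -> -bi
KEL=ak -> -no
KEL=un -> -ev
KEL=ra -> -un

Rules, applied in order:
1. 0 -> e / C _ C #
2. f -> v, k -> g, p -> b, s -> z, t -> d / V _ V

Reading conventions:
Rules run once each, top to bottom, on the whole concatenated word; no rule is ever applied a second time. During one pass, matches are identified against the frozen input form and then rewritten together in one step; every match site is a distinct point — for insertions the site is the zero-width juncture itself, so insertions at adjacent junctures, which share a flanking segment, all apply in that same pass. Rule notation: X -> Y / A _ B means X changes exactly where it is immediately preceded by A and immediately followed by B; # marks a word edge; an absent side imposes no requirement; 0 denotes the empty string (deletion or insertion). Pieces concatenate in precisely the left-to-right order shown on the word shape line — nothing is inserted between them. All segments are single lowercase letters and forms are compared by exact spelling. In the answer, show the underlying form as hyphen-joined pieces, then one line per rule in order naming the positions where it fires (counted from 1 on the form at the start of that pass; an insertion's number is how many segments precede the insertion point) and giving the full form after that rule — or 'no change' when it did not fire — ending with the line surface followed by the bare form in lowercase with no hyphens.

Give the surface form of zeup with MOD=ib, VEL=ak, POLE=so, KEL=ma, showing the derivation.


underlying: ze-zeup-ri-se-vd
1. 0 -> e / C _ C #: inserts after position(s) 11: zezeupriseved
2. f -> v, k -> g, p -> b, s -> z, t -> d / V _ V: fires at position(s) 9: zezeuprizeved
surface: zezeuprizeved


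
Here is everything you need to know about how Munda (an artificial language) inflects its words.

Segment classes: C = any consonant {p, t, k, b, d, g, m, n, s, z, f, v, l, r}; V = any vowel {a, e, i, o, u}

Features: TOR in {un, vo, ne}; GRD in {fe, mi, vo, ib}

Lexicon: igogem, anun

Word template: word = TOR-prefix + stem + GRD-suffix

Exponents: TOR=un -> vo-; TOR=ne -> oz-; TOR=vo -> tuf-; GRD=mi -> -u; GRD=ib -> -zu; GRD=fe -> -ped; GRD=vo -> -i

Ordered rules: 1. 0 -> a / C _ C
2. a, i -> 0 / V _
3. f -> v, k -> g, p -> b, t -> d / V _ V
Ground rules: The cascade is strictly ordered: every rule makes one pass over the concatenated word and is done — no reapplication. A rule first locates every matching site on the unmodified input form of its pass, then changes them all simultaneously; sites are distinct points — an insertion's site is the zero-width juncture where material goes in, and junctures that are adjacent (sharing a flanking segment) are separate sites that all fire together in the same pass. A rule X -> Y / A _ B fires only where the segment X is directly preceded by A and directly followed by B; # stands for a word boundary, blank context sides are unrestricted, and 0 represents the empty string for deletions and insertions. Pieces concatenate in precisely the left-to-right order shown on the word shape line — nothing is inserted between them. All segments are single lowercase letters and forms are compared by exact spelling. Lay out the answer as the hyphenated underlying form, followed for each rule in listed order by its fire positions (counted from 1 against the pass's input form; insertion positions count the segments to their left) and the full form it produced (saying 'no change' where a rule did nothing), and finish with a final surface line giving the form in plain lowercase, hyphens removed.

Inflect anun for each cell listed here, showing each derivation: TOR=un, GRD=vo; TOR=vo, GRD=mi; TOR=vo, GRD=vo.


cell TOR=un, GRD=vo:
underlying: vo-anun-i
1. 0 -> a / C _ C: no change
2. a, i -> 0 / V _: fires at position(s) 3: vonuni
3. f -> v, k -> g, p -> b, t -> d / V _ V: no change
surface: vonuni

cell TOR=vo, GRD=mi:
underlying: tuf-anun-u
1. 0 -> a / C _ C: no change
2. a, i -> 0 / V _: no change
3. f -> v, k -> g, p -> b, t -> d / V _ V: fires at position(s) 3: tuvanunu
surface: tuvanunu

cell TOR=vo, GRD=vo:
underlying: tuf-anun-i
1. 0 -> a / C _ C: no change
2. a, i -> 0 / V _: no change
3. f -> v, k -> g, p -> b, t -> d / V _ V: fires at position(s) 3: tuvanuni
surface: tuvanuni


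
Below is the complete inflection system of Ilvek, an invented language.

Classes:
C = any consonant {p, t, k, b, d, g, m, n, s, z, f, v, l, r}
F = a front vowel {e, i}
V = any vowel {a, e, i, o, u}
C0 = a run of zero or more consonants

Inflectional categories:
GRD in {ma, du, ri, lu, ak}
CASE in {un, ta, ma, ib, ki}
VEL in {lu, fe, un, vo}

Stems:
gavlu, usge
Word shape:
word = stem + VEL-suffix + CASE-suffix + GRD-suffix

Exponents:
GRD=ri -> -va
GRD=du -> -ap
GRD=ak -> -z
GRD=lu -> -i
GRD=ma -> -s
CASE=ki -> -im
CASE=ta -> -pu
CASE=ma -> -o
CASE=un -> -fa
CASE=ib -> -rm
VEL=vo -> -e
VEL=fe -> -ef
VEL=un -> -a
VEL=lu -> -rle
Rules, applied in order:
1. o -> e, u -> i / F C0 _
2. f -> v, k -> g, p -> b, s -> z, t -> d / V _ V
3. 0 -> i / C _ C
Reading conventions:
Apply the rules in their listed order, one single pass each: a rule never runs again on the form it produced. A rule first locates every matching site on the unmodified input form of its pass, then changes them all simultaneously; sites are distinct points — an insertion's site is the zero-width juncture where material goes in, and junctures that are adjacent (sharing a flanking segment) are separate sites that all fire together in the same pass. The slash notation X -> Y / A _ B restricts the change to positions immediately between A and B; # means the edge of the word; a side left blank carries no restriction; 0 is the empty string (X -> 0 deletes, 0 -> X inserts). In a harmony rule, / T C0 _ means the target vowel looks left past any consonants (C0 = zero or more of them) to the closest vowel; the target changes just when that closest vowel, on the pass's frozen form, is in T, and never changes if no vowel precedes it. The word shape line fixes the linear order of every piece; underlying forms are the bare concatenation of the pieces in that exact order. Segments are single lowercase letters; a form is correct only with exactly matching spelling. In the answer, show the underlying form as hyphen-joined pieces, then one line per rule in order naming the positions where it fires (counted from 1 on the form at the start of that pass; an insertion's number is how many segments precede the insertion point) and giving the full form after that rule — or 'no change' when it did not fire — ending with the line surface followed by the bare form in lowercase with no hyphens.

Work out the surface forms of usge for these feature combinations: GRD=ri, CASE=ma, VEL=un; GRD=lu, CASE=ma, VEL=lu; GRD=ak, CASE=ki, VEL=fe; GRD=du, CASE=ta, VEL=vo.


cell GRD=ri, CASE=ma, VEL=un:
underlying: usge-a-o-va
1. o -> e, u -> i / F C0 _: no change
2. f -> v, k -> g, p -> b, s -> z, t -> d / V _ V: no change
3. 0 -> i / C _ C: inserts after position(s) 2: usigeaova
surface: usigeaova

cell GRD=lu, CASE=ma, VEL=lu:
underlying: usge-rle-o-i
1. o -> e, u -> i / F C0 _: fires at position(s) 8: usgerleei
2. f -> v, k -> g, p -> b, s -> z, t -> d / V _ V: no change
3. 0 -> i / C _ C: inserts after position(s) 2, 5: usigerileei
surface: usigerileei

cell GRD=ak, CASE=ki, VEL=fe:
underlying: usge-ef-im-z
1. o -> e, u -> i / F C0 _: no change
2. f -> v, k -> g, p -> b, s -> z, t -> d / V _ V: fires at position(s) 6: usgeevimz
3. 0 -> i / C _ C: inserts after position(s) 2, 8: usigeevimiz
surface: usigeevimiz

cell GRD=du, CASE=ta, VEL=vo:
underlying: usge-e-pu-ap
1. o -> e, u -> i / F C0 _: fires at position(s) 7: usgeepiap
2. f -> v, k -> g, p -> b, s -> z, t -> d / V _ V: fires at position(s) 6: usgeebiap
3. 0 -> i / C _ C: inserts after position(s) 2: usigeebiap
surface: usigeebiap


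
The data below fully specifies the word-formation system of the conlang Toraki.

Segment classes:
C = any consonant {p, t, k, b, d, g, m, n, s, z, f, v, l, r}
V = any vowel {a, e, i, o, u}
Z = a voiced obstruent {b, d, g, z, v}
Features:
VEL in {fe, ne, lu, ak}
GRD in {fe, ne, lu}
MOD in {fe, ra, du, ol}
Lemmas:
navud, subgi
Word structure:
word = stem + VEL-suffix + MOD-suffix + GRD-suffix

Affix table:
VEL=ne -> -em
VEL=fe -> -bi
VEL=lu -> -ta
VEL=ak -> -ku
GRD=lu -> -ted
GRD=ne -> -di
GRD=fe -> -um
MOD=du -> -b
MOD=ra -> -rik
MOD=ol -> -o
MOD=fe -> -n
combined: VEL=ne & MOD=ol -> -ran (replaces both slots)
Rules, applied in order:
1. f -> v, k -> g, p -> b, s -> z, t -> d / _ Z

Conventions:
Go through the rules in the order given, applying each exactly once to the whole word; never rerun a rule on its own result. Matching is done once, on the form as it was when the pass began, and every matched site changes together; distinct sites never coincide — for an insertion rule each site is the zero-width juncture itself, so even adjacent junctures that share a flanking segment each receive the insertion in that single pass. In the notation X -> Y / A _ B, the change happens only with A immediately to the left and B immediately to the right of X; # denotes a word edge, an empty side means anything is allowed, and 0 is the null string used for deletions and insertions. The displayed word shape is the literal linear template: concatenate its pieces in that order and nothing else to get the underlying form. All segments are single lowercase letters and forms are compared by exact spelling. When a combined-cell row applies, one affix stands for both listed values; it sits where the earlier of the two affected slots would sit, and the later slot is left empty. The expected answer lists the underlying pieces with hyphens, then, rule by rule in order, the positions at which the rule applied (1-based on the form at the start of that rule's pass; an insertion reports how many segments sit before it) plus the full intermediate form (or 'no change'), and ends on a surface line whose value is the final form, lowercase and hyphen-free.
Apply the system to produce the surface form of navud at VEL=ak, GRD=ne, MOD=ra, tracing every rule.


underlying: navud-ku-rik-di
1. f -> v, k -> g, p -> b, s -> z, t -> d / _ Z: fires at position(s) 10: navudkurigdi
surface: navudkurigdi


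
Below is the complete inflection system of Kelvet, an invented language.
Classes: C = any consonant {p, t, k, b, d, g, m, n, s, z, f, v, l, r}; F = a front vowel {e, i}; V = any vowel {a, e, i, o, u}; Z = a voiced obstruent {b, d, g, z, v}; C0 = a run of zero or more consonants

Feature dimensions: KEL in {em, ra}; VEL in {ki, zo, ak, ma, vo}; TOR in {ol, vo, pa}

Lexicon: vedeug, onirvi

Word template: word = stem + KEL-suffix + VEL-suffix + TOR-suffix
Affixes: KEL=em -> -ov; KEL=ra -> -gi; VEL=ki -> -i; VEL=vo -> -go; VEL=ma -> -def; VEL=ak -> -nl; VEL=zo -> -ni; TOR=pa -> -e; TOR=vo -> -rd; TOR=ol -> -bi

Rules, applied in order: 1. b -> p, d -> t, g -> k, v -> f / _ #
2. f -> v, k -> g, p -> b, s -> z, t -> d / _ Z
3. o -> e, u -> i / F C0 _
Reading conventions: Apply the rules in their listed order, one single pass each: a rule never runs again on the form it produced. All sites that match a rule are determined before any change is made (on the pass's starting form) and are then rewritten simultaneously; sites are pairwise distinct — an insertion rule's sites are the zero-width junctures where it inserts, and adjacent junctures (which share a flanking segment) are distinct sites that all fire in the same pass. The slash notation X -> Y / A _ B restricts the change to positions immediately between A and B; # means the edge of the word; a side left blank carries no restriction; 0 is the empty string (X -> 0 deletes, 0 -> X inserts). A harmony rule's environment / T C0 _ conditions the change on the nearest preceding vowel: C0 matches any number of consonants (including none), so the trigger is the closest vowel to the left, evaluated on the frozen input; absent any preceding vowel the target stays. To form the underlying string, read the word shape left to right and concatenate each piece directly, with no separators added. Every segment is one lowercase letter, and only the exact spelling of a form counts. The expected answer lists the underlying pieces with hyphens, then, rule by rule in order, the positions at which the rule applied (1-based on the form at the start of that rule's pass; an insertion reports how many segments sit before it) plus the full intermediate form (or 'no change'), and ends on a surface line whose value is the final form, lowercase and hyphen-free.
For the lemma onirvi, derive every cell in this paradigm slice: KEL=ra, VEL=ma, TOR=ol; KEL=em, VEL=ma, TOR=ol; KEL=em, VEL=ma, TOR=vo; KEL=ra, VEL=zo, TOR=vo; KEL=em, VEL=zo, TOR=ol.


cell KEL=ra, VEL=ma, TOR=ol:
underlying: onirvi-gi-def-bi
1. b -> p, d -> t, g -> k, v -> f / _ #: no change
2. f -> v, k -> g, p -> b, s -> z, t -> d / _ Z: fires at position(s) 11: onirvigidevbi
3. o -> e, u -> i / F C0 _: no change
surface: onirvigidevbi

cell KEL=em, VEL=ma, TOR=ol:
underlying: onirvi-ov-def-bi
1. b -> p, d -> t, g -> k, v -> f / _ #: no change
2. f -> v, k -> g, p -> b, s -> z, t -> d / _ Z: fires at position(s) 11: onirviovdevbi
3. o -> e, u -> i / F C0 _: fires at position(s) 7: onirvievdevbi
surface: onirvievdevbi

cell KEL=em, VEL=ma, TOR=vo:
underlying: onirvi-ov-def-rd
1. b -> p, d -> t, g -> k, v -> f / _ #: fires at position(s) 13: onirviovdefrt
2. f -> v, k -> g, p -> b, s -> z, t -> d / _ Z: no change
3. o -> e, u -> i / F C0 _: fires at position(s) 7: onirvievdefrt
surface: onirvievdefrt

cell KEL=ra, VEL=zo, TOR=vo:
underlying: onirvi-gi-ni-rd
1. b -> p, d -> t, g -> k, v -> f / _ #: fires at position(s) 12: onirviginirt
2. f -> v, k -> g, p -> b, s -> z, t -> d / _ Z: no change
3. o -> e, u -> i / F C0 _: no change
surface: onirviginirt

cell KEL=em, VEL=zo, TOR=ol:
underlying: onirvi-ov-ni-bi
1. b -> p, d -> t, g -> k, v -> f / _ #: no change
2. f -> v, k -> g, p -> b, s -> z, t -> d / _ Z: no change
3. o -> e, u -> i / F C0 _: fires at position(s) 7: onirvievnibi
surface: onirvievnibi


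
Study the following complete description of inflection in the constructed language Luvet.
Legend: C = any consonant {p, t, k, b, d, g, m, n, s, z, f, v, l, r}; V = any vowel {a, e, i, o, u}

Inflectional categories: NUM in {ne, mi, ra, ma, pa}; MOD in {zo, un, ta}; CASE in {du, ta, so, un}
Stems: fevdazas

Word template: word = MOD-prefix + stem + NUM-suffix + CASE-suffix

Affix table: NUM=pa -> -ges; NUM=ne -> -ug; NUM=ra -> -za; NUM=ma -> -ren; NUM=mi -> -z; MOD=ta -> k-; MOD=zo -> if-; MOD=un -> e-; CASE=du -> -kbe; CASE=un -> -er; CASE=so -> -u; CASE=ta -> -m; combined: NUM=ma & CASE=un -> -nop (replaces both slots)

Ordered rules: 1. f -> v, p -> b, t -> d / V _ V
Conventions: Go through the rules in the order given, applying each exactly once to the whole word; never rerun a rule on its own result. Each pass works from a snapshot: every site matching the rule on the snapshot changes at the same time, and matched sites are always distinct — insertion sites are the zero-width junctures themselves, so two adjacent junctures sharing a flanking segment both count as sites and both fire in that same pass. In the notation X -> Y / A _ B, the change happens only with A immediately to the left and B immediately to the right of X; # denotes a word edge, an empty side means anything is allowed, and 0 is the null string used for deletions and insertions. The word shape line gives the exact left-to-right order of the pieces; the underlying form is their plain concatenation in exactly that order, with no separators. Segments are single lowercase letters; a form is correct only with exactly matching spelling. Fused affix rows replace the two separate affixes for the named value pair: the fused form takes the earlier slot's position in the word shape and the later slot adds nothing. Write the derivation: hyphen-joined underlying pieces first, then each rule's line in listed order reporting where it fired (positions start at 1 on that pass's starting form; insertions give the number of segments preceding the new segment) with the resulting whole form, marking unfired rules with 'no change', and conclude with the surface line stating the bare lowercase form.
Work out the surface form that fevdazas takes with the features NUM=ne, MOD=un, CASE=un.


underlying: e-fevdazas-ug-er
1. f -> v, p -> b, t -> d / V _ V: fires at position(s) 2: evevdazasuger
surface: evevdazasuger


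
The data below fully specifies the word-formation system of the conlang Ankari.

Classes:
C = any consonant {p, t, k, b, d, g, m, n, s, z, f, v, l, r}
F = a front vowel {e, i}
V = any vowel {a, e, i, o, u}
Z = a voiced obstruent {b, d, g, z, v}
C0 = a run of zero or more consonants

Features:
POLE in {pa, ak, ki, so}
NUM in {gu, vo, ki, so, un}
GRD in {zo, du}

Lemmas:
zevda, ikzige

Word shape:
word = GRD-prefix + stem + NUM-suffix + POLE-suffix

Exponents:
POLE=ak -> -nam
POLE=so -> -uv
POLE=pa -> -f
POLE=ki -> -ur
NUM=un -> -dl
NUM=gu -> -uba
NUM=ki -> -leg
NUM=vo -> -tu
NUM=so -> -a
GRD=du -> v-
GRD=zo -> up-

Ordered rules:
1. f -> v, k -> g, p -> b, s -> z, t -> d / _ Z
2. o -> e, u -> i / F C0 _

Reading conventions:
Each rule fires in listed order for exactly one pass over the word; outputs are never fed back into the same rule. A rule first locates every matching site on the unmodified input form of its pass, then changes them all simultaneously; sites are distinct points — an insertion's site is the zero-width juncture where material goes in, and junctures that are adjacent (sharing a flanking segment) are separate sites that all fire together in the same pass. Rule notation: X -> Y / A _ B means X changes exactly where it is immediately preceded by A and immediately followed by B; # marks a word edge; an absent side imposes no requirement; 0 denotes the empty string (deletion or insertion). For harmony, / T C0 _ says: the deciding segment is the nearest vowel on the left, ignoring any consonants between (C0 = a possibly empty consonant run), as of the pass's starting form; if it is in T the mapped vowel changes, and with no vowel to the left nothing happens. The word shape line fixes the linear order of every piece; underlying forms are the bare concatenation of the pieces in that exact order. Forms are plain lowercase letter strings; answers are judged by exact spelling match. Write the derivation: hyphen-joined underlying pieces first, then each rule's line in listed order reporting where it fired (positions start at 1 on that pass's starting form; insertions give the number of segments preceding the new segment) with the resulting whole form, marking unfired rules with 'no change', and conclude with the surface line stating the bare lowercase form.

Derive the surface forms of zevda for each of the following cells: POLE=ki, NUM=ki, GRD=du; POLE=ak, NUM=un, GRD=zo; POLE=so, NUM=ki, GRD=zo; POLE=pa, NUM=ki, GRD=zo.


cell POLE=ki, NUM=ki, GRD=du:
underlying: v-zevda-leg-ur
1. f -> v, k -> g, p -> b, s -> z, t -> d / _ Z: no change
2. o -> e, u -> i / F C0 _: fires at position(s) 10: vzevdalegir
surface: vzevdalegir

cell POLE=ak, NUM=un, GRD=zo:
underlying: up-zevda-dl-nam
1. f -> v, k -> g, p -> b, s -> z, t -> d / _ Z: fires at position(s) 2: ubzevdadlnam
2. o -> e, u -> i / F C0 _: no change
surface: ubzevdadlnam

cell POLE=so, NUM=ki, GRD=zo:
underlying: up-zevda-leg-uv
1. f -> v, k -> g, p -> b, s -> z, t -> d / _ Z: fires at position(s) 2: ubzevdaleguv
2. o -> e, u -> i / F C0 _: fires at position(s) 11: ubzevdalegiv
surface: ubzevdalegiv

cell POLE=pa, NUM=ki, GRD=zo:
underlying: up-zevda-leg-f
1. f -> v, k -> g, p -> b, s -> z, t -> d / _ Z: fires at position(s) 2: ubzevdalegf
2. o -> e, u -> i / F C0 _: no change
surface: ubzevdalegf


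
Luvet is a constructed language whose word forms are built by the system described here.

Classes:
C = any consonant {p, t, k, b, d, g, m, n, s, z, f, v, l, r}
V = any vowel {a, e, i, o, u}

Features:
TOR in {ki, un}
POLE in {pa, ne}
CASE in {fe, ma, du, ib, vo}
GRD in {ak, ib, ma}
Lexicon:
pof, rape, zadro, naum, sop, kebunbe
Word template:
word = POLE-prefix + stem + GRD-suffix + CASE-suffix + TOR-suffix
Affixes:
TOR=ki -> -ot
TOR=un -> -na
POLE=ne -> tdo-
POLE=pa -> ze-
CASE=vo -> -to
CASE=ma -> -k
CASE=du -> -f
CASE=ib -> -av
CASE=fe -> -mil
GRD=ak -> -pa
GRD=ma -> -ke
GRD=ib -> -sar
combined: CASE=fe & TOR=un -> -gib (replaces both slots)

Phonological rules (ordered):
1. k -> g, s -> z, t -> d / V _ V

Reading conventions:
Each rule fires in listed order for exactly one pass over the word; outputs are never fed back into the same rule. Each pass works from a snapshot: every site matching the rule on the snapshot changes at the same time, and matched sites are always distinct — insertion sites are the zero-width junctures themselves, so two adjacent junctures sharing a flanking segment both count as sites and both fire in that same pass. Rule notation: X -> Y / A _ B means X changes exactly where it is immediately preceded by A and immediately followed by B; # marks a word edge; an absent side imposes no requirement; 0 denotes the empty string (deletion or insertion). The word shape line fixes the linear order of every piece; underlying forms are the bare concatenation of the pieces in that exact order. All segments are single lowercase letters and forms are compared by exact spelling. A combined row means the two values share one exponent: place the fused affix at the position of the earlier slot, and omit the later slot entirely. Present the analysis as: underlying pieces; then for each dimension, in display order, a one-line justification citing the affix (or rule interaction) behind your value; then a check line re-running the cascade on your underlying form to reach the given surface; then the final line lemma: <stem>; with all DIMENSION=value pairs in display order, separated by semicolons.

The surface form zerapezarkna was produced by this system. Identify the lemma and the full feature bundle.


underlying: ze-rape-sar-k-na
TOR=un - signalled by the affix -na
POLE=pa - signalled by the affix ze-
CASE=ma - signalled by the affix -k
GRD=ib - signalled by the affix -sar
check: zerapesarkna -> zerapezarkna
lemma: rape; TOR=un; POLE=pa; CASE=ma; GRD=ib


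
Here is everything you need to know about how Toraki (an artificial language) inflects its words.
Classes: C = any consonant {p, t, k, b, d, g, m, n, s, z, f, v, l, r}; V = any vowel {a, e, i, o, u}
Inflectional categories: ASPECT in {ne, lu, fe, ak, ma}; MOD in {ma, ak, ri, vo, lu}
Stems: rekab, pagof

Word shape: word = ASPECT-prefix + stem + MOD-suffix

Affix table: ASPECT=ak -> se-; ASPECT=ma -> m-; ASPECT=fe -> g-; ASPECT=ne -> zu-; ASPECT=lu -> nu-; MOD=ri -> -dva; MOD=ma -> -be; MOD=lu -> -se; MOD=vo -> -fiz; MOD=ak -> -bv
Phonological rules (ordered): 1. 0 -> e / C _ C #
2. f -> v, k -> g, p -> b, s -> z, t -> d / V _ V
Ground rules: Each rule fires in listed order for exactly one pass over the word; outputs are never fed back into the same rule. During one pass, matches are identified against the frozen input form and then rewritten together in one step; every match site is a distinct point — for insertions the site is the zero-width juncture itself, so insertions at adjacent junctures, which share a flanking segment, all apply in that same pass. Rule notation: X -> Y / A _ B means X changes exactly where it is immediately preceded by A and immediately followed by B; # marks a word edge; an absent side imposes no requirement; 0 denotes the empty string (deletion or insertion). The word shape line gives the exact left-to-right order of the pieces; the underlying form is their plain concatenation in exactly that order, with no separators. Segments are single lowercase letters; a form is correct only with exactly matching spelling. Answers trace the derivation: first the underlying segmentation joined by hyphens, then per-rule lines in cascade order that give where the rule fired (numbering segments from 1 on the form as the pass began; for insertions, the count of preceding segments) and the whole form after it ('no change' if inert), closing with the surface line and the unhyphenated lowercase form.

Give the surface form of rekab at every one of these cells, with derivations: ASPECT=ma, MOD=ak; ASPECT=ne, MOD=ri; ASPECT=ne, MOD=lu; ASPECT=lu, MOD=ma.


cell ASPECT=ma, MOD=ak:
underlying: m-rekab-bv
1. 0 -> e / C _ C #: inserts after position(s) 7: mrekabbev
2. f -> v, k -> g, p -> b, s -> z, t -> d / V _ V: fires at position(s) 4: mregabbev
surface: mregabbev

cell ASPECT=ne, MOD=ri:
underlying: zu-rekab-dva
1. 0 -> e / C _ C #: no change
2. f -> v, k -> g, p -> b, s -> z, t -> d / V _ V: fires at position(s) 5: zuregabdva
surface: zuregabdva

cell ASPECT=ne, MOD=lu:
underlying: zu-rekab-se
1. 0 -> e / C _ C #: no change
2. f -> v, k -> g, p -> b, s -> z, t -> d / V _ V: fires at position(s) 5: zuregabse
surface: zuregabse

cell ASPECT=lu, MOD=ma:
underlying: nu-rekab-be
1. 0 -> e / C _ C #: no change
2. f -> v, k -> g, p -> b, s -> z, t -> d / V _ V: fires at position(s) 5: nuregabbe
surface: nuregabbe


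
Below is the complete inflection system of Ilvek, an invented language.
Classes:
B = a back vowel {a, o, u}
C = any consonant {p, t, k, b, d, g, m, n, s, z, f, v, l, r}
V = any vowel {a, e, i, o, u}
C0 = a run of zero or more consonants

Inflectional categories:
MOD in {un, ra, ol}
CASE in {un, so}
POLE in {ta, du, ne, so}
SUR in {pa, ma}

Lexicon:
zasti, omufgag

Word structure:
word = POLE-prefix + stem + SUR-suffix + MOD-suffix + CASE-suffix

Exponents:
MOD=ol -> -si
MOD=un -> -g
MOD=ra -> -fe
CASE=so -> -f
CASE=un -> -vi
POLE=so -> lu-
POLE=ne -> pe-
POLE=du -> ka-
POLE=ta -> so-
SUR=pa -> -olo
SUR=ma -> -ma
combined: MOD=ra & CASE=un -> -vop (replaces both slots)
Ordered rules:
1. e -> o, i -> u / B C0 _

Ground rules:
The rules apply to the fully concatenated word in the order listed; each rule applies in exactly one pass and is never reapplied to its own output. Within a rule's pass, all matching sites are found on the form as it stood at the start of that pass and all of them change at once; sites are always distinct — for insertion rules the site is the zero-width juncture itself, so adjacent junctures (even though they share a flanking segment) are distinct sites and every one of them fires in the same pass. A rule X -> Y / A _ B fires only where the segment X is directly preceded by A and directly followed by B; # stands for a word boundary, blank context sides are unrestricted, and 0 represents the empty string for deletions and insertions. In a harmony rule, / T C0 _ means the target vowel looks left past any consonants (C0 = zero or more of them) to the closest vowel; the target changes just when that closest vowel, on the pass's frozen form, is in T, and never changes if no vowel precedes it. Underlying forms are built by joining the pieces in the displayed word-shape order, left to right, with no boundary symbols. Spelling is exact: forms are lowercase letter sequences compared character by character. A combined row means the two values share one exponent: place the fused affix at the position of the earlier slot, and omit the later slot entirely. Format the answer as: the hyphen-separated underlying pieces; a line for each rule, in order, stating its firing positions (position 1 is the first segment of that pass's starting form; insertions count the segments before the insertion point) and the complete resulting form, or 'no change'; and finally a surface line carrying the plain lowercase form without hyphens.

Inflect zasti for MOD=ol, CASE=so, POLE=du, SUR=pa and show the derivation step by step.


underlying: ka-zasti-olo-si-f
1. e -> o, i -> u / B C0 _: fires at position(s) 7, 12: kazastuolosuf
surface: kazastuolosuf


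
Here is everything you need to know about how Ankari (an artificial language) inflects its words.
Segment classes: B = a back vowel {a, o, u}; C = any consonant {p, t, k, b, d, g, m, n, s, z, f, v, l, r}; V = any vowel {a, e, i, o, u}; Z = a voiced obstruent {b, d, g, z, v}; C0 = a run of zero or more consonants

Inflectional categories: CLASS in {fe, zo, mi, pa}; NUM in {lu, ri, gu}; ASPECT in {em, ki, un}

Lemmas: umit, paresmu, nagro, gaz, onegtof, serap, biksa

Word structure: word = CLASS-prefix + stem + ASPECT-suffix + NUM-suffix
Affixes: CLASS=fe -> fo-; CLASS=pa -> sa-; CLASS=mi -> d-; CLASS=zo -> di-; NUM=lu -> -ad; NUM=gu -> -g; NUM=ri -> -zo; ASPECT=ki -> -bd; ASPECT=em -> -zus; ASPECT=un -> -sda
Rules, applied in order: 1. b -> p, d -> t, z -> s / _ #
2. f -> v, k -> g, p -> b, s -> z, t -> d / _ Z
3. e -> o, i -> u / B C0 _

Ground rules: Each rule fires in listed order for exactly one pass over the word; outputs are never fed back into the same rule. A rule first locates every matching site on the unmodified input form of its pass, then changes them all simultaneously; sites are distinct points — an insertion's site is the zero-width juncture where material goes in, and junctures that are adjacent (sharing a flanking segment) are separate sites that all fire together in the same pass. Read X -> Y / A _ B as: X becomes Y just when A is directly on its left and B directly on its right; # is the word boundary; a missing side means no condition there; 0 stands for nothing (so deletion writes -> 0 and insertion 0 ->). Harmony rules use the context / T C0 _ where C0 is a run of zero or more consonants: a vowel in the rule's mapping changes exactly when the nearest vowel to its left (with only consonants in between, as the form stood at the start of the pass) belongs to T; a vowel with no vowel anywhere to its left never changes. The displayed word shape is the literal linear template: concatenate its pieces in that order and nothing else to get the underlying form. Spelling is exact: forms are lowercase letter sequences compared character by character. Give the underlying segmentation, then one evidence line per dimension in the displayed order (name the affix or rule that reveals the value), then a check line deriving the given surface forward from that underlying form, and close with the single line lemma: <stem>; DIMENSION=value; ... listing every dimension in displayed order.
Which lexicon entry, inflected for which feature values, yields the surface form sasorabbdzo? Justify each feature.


underlying: sa-serap-bd-zo
CLASS=pa - signalled by the affix sa-
NUM=ri - signalled by the affix -zo
ASPECT=ki - signalled by the affix -bd
check: saserapbdzo -> saserapbdzo -> saserabbdzo -> sasorabbdzo
lemma: serap; CLASS=pa; NUM=ri; ASPECT=ki


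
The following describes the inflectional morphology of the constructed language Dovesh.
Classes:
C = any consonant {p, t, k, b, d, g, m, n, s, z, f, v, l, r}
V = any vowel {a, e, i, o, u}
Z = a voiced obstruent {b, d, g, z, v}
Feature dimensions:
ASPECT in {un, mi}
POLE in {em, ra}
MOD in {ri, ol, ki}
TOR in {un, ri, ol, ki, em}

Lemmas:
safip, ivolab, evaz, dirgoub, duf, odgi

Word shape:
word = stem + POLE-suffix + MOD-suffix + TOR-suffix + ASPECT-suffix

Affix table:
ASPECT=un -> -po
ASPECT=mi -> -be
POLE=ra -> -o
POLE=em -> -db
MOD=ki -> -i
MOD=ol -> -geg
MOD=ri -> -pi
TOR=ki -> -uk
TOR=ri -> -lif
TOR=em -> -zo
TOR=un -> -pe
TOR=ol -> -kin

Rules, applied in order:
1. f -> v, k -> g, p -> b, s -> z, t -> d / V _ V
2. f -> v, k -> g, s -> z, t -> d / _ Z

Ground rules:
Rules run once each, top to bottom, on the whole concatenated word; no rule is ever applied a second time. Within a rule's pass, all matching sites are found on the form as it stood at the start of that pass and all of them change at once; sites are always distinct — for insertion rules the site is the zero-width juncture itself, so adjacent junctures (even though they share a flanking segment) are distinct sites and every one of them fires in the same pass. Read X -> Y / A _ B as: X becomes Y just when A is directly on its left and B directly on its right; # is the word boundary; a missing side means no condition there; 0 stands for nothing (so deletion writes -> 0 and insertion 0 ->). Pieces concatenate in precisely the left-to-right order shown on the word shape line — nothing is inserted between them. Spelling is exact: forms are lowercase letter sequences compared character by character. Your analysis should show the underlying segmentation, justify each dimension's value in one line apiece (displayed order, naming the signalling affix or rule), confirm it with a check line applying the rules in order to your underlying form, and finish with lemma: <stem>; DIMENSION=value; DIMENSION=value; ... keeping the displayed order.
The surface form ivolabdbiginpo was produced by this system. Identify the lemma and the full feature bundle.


underlying: ivolab-db-i-kin-po
ASPECT=un - signalled by the affix -po
POLE=em - signalled by the affix -db
MOD=ki - signalled by the affix -i
TOR=ol - signalled by the affix -kin
check: ivolabdbikinpo -> ivolabdbiginpo -> ivolabdbiginpo
lemma: ivolab; ASPECT=un; POLE=em; MOD=ki; TOR=ol


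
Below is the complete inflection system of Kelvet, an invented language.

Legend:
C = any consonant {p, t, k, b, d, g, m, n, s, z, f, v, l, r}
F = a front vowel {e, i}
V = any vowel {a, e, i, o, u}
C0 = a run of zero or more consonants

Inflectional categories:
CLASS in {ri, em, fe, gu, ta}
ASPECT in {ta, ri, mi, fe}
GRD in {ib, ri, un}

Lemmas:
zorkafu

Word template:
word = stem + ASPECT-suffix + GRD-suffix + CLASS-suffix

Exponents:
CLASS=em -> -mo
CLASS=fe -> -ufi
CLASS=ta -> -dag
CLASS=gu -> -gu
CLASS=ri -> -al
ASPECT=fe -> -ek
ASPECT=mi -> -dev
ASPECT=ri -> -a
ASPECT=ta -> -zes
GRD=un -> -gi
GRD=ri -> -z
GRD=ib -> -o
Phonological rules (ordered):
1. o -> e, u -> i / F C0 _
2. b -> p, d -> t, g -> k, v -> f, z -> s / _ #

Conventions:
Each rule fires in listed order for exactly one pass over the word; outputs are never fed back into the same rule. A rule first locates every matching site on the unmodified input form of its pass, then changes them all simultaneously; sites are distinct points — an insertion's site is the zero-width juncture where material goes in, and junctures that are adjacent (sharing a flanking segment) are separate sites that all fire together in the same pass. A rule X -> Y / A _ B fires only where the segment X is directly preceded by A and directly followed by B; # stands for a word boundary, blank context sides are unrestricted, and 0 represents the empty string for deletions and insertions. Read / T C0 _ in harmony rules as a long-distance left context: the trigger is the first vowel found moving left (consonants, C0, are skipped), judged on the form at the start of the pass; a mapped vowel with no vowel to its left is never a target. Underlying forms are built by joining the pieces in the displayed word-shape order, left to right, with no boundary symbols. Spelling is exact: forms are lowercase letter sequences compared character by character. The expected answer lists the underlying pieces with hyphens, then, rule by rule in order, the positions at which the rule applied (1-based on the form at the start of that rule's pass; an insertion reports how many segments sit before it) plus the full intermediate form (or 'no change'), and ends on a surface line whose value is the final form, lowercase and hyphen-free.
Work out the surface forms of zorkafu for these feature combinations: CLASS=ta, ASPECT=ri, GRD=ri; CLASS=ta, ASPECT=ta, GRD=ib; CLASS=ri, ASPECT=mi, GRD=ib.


cell CLASS=ta, ASPECT=ri, GRD=ri:
underlying: zorkafu-a-z-dag
1. o -> e, u -> i / F C0 _: no change
2. b -> p, d -> t, g -> k, v -> f, z -> s / _ #: fires at position(s) 12: zorkafuazdak
surface: zorkafuazdak

cell CLASS=ta, ASPECT=ta, GRD=ib:
underlying: zorkafu-zes-o-dag
1. o -> e, u -> i / F C0 _: fires at position(s) 11: zorkafuzesedag
2. b -> p, d -> t, g -> k, v -> f, z -> s / _ #: fires at position(s) 14: zorkafuzesedak
surface: zorkafuzesedak

cell CLASS=ri, ASPECT=mi, GRD=ib:
underlying: zorkafu-dev-o-al
1. o -> e, u -> i / F C0 _: fires at position(s) 11: zorkafudeveal
2. b -> p, d -> t, g -> k, v -> f, z -> s / _ #: no change
surface: zorkafudeveal


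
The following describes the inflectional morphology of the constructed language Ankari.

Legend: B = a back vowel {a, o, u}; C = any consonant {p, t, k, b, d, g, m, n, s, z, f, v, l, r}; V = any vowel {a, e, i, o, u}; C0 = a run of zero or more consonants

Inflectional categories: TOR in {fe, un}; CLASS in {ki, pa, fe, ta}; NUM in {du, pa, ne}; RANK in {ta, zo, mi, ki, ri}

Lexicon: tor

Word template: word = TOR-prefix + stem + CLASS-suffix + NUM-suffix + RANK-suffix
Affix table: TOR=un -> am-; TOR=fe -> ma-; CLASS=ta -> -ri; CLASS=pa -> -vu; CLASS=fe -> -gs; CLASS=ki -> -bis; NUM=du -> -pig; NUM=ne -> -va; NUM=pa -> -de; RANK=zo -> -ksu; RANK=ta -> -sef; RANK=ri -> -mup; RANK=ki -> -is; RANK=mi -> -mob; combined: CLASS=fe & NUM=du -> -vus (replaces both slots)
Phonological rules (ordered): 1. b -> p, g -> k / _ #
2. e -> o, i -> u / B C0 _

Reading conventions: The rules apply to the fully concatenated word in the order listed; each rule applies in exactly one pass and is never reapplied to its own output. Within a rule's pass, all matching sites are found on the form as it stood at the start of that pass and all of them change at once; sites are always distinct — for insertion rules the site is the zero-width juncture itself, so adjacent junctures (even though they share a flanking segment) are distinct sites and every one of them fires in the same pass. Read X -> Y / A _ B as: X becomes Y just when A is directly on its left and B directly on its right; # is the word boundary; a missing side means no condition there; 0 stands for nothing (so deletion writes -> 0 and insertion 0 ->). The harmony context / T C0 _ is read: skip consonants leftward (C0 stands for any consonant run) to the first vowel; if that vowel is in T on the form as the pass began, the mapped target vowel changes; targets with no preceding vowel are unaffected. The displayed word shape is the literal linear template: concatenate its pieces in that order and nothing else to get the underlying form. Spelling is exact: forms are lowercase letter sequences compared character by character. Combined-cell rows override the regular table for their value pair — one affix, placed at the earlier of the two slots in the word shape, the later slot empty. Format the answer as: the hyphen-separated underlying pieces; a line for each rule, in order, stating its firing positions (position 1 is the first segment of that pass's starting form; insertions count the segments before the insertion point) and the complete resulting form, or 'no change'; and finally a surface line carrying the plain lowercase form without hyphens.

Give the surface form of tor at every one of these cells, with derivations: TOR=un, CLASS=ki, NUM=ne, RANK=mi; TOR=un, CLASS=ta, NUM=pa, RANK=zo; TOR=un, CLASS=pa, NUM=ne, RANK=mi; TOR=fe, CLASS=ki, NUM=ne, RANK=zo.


cell TOR=un, CLASS=ki, NUM=ne, RANK=mi:
underlying: am-tor-bis-va-mob
1. b -> p, g -> k / _ #: fires at position(s) 13: amtorbisvamop
2. e -> o, i -> u / B C0 _: fires at position(s) 7: amtorbusvamop
surface: amtorbusvamop

cell TOR=un, CLASS=ta, NUM=pa, RANK=zo:
underlying: am-tor-ri-de-ksu
1. b -> p, g -> k / _ #: no change
2. e -> o, i -> u / B C0 _: fires at position(s) 7: amtorrudeksu
surface: amtorrudeksu

cell TOR=un, CLASS=pa, NUM=ne, RANK=mi:
underlying: am-tor-vu-va-mob
1. b -> p, g -> k / _ #: fires at position(s) 12: amtorvuvamop
2. e -> o, i -> u / B C0 _: no change
surface: amtorvuvamop

cell TOR=fe, CLASS=ki, NUM=ne, RANK=zo:
underlying: ma-tor-bis-va-ksu
1. b -> p, g -> k / _ #: no change
2. e -> o, i -> u / B C0 _: fires at position(s) 7: matorbusvaksu
surface: matorbusvaksu
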